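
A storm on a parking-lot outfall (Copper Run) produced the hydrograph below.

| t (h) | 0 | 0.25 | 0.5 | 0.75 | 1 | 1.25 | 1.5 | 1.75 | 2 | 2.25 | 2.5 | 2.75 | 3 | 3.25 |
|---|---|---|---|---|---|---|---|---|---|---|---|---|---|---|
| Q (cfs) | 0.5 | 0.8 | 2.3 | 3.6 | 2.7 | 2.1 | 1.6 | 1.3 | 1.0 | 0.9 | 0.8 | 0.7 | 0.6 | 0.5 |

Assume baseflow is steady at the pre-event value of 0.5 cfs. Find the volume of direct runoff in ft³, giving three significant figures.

Direct-runoff ordinates (Q − Q_b): 0.0, 0.3, 1.8, 3.1, 2.2, 1.6, 1.1, 0.8, 0.5, 0.4, 0.3, 0.2, 0.1, 0.0 cfs.
ΣQ_DR = 12.40 cfs.
With Δt = 0.25 h = 900 s, V = ΣQ_DR · Δt = 12.40 × 900 = 11200 ft³.

V ≈ 11200 ft³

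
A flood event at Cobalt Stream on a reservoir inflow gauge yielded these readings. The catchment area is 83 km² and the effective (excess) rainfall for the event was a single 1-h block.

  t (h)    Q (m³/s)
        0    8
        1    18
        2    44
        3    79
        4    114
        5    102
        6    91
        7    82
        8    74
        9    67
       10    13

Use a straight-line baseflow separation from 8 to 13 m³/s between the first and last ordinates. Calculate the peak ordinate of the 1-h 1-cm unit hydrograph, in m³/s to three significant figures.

U_p ≈ 41.6 m³/s

Direct runoff: 0.00, 9.50, 35.00, 69.50, 104.00, 91.50, 80.00, 70.50, 62.00, 54.50, 0.00 m³/s; ΣQ_DR = 576.5 m³/s, peak = 104.00 m³/s.
Runoff depth d = ΣQ_DR·Δt / A = 576.5 × 3600 / (83 km²) = 25.00 mm.
The 1-cm UH is the DRH scaled by (10 mm)/d, so U_p = 104.00 × 10/25.00 = 41.6 m³/s.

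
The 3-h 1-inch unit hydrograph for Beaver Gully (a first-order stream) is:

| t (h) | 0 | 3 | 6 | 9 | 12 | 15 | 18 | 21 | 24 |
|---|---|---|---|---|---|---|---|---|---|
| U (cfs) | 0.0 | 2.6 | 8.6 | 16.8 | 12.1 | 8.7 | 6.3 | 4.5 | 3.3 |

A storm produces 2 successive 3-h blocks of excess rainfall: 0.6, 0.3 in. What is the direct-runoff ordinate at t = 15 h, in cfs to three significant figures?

By discrete convolution, Q_j = Σ (P_i / 1 in) · U_{j−i}.
At t = 15 h (j=5): Q = (0.6/1)·8.7 + (0.3/1)·12.1 = 8.85 cfs.

Q ≈ 8.85 cfs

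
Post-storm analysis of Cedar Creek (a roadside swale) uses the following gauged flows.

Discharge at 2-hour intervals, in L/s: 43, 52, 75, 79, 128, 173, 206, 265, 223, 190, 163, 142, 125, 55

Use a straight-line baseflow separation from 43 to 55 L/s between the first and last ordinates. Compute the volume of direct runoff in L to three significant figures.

V ≈ 8.88 × 10^6 L

Direct-runoff ordinates (Q − Q_b): 0.00, 8.08, 30.15, 33.23, 81.31, 125.38, 157.46, 215.54, 172.62, 138.69, 110.77, 88.85, 70.92, 0.00 L/s.
ΣQ_DR = 1233 L/s.
With Δt = 2 h = 7200 s, V = ΣQ_DR · Δt = 1233 × 7200 = 8.88 × 10^6 L.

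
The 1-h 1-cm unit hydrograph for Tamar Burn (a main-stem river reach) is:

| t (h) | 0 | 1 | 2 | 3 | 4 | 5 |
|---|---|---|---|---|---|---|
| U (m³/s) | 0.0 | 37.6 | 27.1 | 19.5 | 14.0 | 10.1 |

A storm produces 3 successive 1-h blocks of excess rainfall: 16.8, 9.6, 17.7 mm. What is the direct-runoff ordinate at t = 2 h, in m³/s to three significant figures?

By discrete convolution, Q_j = Σ (P_i / 10 mm) · U_{j−i}.
At t = 2 h (j=2): Q = (16.8/10)·27.1 + (9.6/10)·37.6 + (17.7/10)·0.0 = 81.6 m³/s.

Q ≈ 81.6 m³/s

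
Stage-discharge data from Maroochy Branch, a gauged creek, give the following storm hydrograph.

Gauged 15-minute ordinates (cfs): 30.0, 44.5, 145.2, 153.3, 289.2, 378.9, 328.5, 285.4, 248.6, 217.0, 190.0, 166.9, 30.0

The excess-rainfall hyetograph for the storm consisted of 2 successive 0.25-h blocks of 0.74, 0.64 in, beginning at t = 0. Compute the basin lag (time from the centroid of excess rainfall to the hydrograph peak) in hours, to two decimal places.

t_L ≈ 1.01 h

Centroid of excess rainfall: t_c = Σ P_i·t̄_i / ΣP_i = 0.2409 h (block centres at 0.125, 0.375 h).
Hydrograph peak occurs at t = 1.25 h, so basin lag t_L = 1.25 − 0.2409 = 1.01 h.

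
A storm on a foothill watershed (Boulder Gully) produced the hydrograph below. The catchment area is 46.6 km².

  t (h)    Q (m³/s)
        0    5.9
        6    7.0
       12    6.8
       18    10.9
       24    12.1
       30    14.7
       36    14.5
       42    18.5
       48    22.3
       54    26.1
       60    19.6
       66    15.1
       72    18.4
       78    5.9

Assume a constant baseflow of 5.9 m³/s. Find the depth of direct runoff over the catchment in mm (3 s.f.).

d ≈ 53.4 mm

Direct runoff: 0.0, 1.1, 0.9, 5.0, 6.2, 8.8, 8.6, 12.6, 16.4, 20.2, 13.7, 9.2, 12.5, 0.0 m³/s; ΣQ_DR = 115.2 m³/s.
V = ΣQ_DR · Δt = 115.2 × 21600 s = 2.488 × 10^6 m³.
Over A = 46.6 km², depth = V / A = 53.4 mm.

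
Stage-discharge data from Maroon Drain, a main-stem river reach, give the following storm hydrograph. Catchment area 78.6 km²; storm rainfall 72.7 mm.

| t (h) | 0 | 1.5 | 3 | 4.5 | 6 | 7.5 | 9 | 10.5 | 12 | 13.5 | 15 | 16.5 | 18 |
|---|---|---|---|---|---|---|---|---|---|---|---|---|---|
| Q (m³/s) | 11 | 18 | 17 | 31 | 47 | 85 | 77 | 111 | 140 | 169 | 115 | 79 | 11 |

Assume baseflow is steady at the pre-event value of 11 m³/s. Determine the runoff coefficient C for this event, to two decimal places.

C ≈ 0.73

ΣQ_DR = 768.0 m³/s; V = ΣQ_DR·Δt = 4.147 × 10^6 m³.
Runoff depth d = V / A = 52.76 mm.
C = d / P = 52.76 / 72.7 = 0.73.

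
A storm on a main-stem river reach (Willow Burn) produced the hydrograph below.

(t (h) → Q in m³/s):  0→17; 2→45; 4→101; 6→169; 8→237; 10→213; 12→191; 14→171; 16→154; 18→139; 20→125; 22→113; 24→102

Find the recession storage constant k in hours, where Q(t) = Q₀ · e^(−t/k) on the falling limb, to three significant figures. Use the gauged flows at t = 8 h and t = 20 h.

k ≈ 18.8 h

On the falling limb, Q drops from 237 to 125 m³/s between t = 8 h and t = 20 h (Δt = 12 h).
k = −Δt / ln(Q₂/Q₁) = −12 / ln(125/237) = 18.8 h.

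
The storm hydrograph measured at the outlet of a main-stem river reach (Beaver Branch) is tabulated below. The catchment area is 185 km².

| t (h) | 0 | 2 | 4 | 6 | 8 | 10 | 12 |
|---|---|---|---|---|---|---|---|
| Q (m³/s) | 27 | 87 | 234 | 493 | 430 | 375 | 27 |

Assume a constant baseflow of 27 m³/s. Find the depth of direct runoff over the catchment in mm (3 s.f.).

d ≈ 57.8 mm

Direct runoff: 0.0, 60.0, 207.0, 466.0, 403.0, 348.0, 0.0 m³/s; ΣQ_DR = 1484 m³/s.
V = ΣQ_DR · Δt = 1484 × 7200 s = 1.068 × 10^7 m³.
Over A = 185 km², depth = V / A = 57.8 mm.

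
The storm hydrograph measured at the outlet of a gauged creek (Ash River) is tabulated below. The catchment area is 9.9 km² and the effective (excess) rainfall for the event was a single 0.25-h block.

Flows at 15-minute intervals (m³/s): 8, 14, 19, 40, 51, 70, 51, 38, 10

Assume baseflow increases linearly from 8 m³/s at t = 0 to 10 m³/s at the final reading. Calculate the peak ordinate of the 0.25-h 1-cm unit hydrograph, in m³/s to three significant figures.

Direct runoff: 0.00, 5.75, 10.50, 31.25, 42.00, 60.75, 41.50, 28.25, 0.00 m³/s; ΣQ_DR = 220.0 m³/s, peak = 60.75 m³/s.
Runoff depth d = ΣQ_DR·Δt / A = 220.0 × 900 / (9.9 km²) = 20.00 mm.
The 1-cm UH is the DRH scaled by (10 mm)/d, so U_p = 60.75 × 10/20.00 = 30.4 m³/s.

U_p ≈ 30.4 m³/s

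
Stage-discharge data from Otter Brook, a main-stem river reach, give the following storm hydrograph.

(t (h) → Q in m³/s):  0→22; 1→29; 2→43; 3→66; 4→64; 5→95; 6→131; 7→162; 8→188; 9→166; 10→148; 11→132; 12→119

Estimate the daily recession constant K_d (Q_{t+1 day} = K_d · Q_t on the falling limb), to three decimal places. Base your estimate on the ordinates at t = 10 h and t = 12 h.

K_d ≈ 0.073

Between t = 10 h and t = 12 h the flow falls from 148 to 119 m³/s over 2×1 h = 2 h.
Per-interval ratio K = (119/148)^(1/2) = 0.8967; K_d = K^(24/1) = 0.073.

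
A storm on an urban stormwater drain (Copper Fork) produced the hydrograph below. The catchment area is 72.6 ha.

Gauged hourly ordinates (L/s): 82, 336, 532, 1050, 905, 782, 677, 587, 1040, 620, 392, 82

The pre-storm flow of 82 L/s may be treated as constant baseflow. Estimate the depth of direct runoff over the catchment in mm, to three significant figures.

Direct runoff: 0.0, 254.0, 450.0, 968.0, 823.0, 700.0, 595.0, 505.0, 958.0, 538.0, 310.0, 0.0 L/s; ΣQ_DR = 6101 L/s.
V = ΣQ_DR · Δt = 6101 × 3600 s = 2.196 × 10^7 L.
Over A = 72.6 ha, depth = V / A = 30.3 mm.

d ≈ 30.3 mm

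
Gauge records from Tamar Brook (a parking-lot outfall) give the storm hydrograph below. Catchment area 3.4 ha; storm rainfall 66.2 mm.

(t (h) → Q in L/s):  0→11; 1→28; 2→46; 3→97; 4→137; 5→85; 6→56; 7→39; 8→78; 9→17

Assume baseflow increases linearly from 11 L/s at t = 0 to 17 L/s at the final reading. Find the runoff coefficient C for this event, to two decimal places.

C ≈ 0.73

ΣQ_DR = 454.0 L/s; V = ΣQ_DR·Δt = 1.634 × 10^6 L.
Runoff depth d = V / A = 48.07 mm.
C = d / P = 48.07 / 66.2 = 0.73.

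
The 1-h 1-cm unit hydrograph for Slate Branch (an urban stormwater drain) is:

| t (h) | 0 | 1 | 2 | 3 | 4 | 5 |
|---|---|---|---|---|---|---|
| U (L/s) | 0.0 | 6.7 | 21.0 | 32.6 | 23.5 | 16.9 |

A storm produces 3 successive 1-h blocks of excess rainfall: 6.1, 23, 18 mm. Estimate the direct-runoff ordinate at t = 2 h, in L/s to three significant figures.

By discrete convolution, Q_j = Σ (P_i / 10 mm) · U_{j−i}.
At t = 2 h (j=2): Q = (6.1/10)·21.0 + (23/10)·6.7 + (18/10)·0.0 = 28.2 L/s.

Q ≈ 28.2 L/s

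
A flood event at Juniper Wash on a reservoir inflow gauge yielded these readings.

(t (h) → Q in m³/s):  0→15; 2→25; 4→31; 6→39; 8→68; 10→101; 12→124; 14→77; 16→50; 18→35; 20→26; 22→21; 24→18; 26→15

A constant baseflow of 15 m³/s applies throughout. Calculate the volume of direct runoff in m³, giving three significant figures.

Direct-runoff ordinates (Q − Q_b): 0.0, 10.0, 16.0, 24.0, 53.0, 86.0, 109.0, 62.0, 35.0, 20.0, 11.0, 6.0, 3.0, 0.0 m³/s.
ΣQ_DR = 435.0 m³/s.
With Δt = 2 h = 7200 s, V = ΣQ_DR · Δt = 435.0 × 7200 = 3.13 × 10^6 m³.

V ≈ 3.13 × 10^6 m³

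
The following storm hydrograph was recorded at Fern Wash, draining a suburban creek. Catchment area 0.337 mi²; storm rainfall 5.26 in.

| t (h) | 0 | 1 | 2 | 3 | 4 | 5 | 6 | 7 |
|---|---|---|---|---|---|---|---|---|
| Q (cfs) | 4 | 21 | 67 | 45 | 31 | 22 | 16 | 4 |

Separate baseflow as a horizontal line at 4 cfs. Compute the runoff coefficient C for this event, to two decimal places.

C ≈ 0.16

ΣQ_DR = 178.0 cfs; V = ΣQ_DR·Δt = 6.408 × 10^5 ft³.
Runoff depth d = V / A = 0.8185 in.
C = d / P = 0.8185 / 5.26 = 0.16.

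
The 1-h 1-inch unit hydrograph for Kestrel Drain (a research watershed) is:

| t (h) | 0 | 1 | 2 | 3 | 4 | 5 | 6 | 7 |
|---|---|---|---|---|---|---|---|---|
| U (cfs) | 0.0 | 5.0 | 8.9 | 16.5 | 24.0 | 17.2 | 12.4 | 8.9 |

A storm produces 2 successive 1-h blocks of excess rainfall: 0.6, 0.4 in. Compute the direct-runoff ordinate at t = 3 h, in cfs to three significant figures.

Q ≈ 13.5 cfs

By discrete convolution, Q_j = Σ (P_i / 1 in) · U_{j−i}.
At t = 3 h (j=3): Q = (0.6/1)·16.5 + (0.4/1)·8.9 = 13.5 cfs.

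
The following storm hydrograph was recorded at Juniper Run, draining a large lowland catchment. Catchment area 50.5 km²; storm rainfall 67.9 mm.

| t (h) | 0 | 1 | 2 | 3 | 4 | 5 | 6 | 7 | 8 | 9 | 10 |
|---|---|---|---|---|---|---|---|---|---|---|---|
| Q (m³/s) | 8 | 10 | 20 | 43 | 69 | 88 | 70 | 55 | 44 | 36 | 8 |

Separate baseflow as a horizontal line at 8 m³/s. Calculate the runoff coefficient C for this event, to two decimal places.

ΣQ_DR = 363.0 m³/s; V = ΣQ_DR·Δt = 1.307 × 10^6 m³.
Runoff depth d = V / A = 25.88 mm.
C = d / P = 25.88 / 67.9 = 0.38.

C ≈ 0.38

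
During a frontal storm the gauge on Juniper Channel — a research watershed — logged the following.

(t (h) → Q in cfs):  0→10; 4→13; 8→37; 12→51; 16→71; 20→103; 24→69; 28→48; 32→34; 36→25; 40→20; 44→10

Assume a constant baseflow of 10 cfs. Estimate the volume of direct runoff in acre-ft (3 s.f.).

Direct-runoff ordinates (Q − Q_b): 0.0, 3.0, 27.0, 41.0, 61.0, 93.0, 59.0, 38.0, 24.0, 15.0, 10.0, 0.0 cfs.
ΣQ_DR = 371.0 cfs.
With Δt = 4 h = 14400 s, V = ΣQ_DR · Δt = 371.0 × 14400 = 5.34 × 10^6 ft³ = 123 acre-ft.

V ≈ 123 acre-ft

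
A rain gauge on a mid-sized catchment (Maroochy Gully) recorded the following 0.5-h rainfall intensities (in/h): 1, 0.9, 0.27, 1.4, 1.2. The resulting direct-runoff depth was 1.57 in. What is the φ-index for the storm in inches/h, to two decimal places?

φ ≈ 0.34 in/h

Only the 4 blocks with intensity above φ contribute runoff: 1, 0.9, 1.4, 1.2 in/h.
Σ(I−φ)·Δt = d  ⇒  (1+0.9+1.4+1.2 − 4φ)·0.5 = 1.57
φ = (4.500 − 1.57/0.5) / 4 = 0.34 in/h.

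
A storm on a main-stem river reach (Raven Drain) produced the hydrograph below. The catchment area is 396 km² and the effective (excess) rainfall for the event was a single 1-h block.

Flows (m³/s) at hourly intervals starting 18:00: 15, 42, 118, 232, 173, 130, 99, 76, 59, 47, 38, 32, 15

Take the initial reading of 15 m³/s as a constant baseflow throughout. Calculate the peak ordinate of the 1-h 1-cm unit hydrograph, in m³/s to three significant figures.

Direct runoff: 0.0, 27.0, 103.0, 217.0, 158.0, 115.0, 84.0, 61.0, 44.0, 32.0, 23.0, 17.0, 0.0 m³/s; ΣQ_DR = 881.0 m³/s, peak = 217.0 m³/s.
Runoff depth d = ΣQ_DR·Δt / A = 881.0 × 3600 / (396 km²) = 8.009 mm.
The 1-cm UH is the DRH scaled by (10 mm)/d, so U_p = 217.0 × 10/8.009 = 271 m³/s.

U_p ≈ 271 m³/s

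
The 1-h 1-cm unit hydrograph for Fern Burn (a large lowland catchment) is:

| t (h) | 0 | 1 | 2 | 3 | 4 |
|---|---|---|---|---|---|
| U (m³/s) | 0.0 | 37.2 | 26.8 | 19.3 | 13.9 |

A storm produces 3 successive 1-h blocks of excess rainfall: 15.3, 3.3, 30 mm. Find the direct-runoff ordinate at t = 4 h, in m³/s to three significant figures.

By discrete convolution, Q_j = Σ (P_i / 10 mm) · U_{j−i}.
At t = 4 h (j=4): Q = (15.3/10)·13.9 + (3.3/10)·19.3 + (30/10)·26.8 = 108 m³/s.

Q ≈ 108 m³/s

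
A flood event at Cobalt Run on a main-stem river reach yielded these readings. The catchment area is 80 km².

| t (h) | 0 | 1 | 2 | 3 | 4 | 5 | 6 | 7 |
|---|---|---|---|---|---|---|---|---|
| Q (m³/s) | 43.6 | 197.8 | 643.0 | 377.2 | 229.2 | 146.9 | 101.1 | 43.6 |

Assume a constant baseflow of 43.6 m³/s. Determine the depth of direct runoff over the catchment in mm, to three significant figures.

d ≈ 64.5 mm

Direct runoff: 0.0, 154.2, 599.4, 333.6, 185.6, 103.3, 57.5, 0.0 m³/s; ΣQ_DR = 1434 m³/s.
V = ΣQ_DR · Δt = 1434 × 3600 s = 5.161 × 10^6 m³.
Over A = 80 km², depth = V / A = 64.5 mm.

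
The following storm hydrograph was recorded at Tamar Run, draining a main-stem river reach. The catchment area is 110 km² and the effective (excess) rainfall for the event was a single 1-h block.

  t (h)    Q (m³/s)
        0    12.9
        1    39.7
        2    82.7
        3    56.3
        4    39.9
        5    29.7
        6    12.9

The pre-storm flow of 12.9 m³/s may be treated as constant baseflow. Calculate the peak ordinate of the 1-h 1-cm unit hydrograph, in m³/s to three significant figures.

U_p ≈ 116 m³/s

Direct runoff: 0.0, 26.8, 69.8, 43.4, 27.0, 16.8, 0.0 m³/s; ΣQ_DR = 183.8 m³/s, peak = 69.8 m³/s.
Runoff depth d = ΣQ_DR·Δt / A = 183.8 × 3600 / (110 km²) = 6.015 mm.
The 1-cm UH is the DRH scaled by (10 mm)/d, so U_p = 69.8 × 10/6.015 = 116 m³/s.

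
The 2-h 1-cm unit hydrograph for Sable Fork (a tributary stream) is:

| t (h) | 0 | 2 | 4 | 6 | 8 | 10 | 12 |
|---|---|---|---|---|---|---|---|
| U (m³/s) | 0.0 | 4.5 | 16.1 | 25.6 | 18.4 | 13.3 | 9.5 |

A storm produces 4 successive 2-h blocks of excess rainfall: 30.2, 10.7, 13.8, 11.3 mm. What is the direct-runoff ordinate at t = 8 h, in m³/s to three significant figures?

By discrete convolution, Q_j = Σ (P_i / 10 mm) · U_{j−i}.
At t = 8 h (j=4): Q = (30.2/10)·18.4 + (10.7/10)·25.6 + (13.8/10)·16.1 + (11.3/10)·4.5 = 110 m³/s.

Q ≈ 110 m³/s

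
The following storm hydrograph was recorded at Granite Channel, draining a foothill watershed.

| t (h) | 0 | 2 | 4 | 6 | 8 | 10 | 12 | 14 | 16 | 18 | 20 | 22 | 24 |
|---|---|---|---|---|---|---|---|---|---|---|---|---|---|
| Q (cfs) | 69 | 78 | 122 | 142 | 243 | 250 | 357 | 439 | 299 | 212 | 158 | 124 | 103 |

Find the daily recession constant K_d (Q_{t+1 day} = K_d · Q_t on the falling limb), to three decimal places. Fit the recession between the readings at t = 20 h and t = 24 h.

K_d ≈ 0.077

Between t = 20 h and t = 24 h the flow falls from 158 to 103 cfs over 2×2 h = 4 h.
Per-interval ratio K = (103/158)^(1/2) = 0.8074; K_d = K^(24/2) = 0.077.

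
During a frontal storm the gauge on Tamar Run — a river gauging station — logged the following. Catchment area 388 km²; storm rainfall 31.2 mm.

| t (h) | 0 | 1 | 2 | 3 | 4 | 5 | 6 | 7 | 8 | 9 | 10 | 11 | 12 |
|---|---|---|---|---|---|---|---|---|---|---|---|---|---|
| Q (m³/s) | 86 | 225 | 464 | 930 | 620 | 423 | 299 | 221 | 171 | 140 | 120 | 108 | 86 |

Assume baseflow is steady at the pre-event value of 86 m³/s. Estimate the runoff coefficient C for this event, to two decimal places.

C ≈ 0.83

ΣQ_DR = 2775 m³/s; V = ΣQ_DR·Δt = 9.990 × 10^6 m³.
Runoff depth d = V / A = 25.75 mm.
C = d / P = 25.75 / 31.2 = 0.83.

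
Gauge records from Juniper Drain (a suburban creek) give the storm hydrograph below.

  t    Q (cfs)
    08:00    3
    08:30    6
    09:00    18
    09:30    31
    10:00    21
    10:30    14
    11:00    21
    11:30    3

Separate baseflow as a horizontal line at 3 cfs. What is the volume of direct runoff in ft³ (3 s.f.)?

V ≈ 1.67 × 10^5 ft³

Direct-runoff ordinates (Q − Q_b): 0.0, 3.0, 15.0, 28.0, 18.0, 11.0, 18.0, 0.0 cfs.
ΣQ_DR = 93.00 cfs.
With Δt = 0.5 h = 1800 s, V = ΣQ_DR · Δt = 93.00 × 1800 = 1.67 × 10^5 ft³.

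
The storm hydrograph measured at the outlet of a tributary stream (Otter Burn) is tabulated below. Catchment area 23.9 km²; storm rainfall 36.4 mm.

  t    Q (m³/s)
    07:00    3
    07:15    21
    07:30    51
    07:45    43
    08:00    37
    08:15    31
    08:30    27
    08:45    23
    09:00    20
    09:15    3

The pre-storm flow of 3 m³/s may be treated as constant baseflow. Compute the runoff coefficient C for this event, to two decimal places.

ΣQ_DR = 229.0 m³/s; V = ΣQ_DR·Δt = 2.061 × 10^5 m³.
Runoff depth d = V / A = 8.623 mm.
C = d / P = 8.623 / 36.4 = 0.24.

C ≈ 0.24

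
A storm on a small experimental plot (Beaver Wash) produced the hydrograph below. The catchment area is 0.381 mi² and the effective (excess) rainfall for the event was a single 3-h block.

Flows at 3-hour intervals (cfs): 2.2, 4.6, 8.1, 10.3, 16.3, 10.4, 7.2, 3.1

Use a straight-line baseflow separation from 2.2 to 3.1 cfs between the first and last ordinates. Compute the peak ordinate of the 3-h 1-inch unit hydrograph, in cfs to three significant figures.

U_p ≈ 27.2 cfs

Direct runoff: 0.00, 2.27, 5.64, 7.71, 13.59, 7.56, 4.23, 0.00 cfs; ΣQ_DR = 41.00 cfs, peak = 13.59 cfs.
Runoff depth d = ΣQ_DR·Δt / A = 41.00 × 10800 / (0.381 mi²) = 0.5003 in.
The 1-inch UH is the DRH scaled by (1 in)/d, so U_p = 13.59 × 1/0.5003 = 27.2 cfs.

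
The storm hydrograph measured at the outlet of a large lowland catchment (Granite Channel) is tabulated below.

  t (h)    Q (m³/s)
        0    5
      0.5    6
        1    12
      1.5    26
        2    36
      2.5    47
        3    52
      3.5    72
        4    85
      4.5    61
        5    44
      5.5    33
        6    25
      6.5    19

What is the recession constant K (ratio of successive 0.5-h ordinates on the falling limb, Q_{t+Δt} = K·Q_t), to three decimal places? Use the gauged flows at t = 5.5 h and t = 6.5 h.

Using the recession-limb readings at t = 5.5 h and t = 6.5 h: Q falls from 33 to 19 m³/s over 2 intervals.
K = (Q₂/Q₁)^(1/2) = (19/33)^(1/2) = 0.759.

K ≈ 0.759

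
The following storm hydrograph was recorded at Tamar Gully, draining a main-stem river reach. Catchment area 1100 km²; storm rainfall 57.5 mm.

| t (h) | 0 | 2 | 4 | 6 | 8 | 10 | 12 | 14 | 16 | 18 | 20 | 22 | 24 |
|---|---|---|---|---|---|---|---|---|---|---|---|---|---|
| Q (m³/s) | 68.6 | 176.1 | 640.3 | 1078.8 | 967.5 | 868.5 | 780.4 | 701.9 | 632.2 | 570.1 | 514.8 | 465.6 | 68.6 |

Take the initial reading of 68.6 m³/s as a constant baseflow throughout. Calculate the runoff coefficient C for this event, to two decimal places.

C ≈ 0.76

ΣQ_DR = 6642 m³/s; V = ΣQ_DR·Δt = 4.782 × 10^7 m³.
Runoff depth d = V / A = 43.47 mm.
C = d / P = 43.47 / 57.5 = 0.76.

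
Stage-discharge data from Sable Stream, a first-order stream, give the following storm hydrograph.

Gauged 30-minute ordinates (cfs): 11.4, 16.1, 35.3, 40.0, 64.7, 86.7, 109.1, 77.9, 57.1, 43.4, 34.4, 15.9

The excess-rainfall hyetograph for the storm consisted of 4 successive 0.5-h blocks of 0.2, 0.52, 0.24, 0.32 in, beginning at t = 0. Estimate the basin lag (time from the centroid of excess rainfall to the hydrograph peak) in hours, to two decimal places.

Centroid of excess rainfall: t_c = Σ P_i·t̄_i / ΣP_i = 1.0156 h (block centres at 0.25, 0.75, 1.25, 1.75 h).
Hydrograph peak occurs at t = 3 h, so basin lag t_L = 3 − 1.0156 = 1.98 h.

t_L ≈ 1.98 h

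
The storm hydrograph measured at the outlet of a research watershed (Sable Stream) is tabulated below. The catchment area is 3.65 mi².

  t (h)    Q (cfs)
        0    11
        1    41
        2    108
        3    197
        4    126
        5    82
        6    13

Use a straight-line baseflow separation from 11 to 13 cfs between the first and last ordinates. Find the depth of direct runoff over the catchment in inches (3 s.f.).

Direct runoff: 0.00, 29.67, 96.33, 185.00, 113.67, 69.33, 0.00 cfs; ΣQ_DR = 494.0 cfs.
V = ΣQ_DR · Δt = 494.0 × 3600 s = 1.778 × 10^6 ft³.
Over A = 3.65 mi², depth = V / A = 0.210 in.

d ≈ 0.210 in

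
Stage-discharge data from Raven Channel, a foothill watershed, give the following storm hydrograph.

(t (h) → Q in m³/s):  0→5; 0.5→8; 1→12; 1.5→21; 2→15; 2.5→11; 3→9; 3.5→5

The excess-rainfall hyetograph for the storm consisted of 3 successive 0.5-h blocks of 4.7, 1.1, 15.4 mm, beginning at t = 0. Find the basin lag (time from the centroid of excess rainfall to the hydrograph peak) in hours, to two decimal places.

t_L ≈ 0.50 h

Centroid of excess rainfall: t_c = Σ P_i·t̄_i / ΣP_i = 1.0024 h (block centres at 0.25, 0.75, 1.25 h).
Hydrograph peak occurs at t = 1.5 h, so basin lag t_L = 1.5 − 1.0024 = 0.50 h.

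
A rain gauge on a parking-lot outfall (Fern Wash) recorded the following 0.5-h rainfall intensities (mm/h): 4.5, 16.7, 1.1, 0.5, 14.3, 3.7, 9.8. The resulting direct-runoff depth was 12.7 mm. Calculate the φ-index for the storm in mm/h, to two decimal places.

Only the 3 blocks with intensity above φ contribute runoff: 16.7, 14.3, 9.8 mm/h.
Σ(I−φ)·Δt = d  ⇒  (16.7+14.3+9.8 − 3φ)·0.5 = 12.7
φ = (40.80 − 12.7/0.5) / 3 = 5.13 mm/h.

φ ≈ 5.13 mm/h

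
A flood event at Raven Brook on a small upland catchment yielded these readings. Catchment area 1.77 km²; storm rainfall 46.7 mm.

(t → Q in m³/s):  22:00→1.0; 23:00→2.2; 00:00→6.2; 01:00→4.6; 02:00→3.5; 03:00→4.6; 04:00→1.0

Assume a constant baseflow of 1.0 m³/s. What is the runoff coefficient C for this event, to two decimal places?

C ≈ 0.70

ΣQ_DR = 16.10 m³/s; V = ΣQ_DR·Δt = 57960 m³.
Runoff depth d = V / A = 32.75 mm.
C = d / P = 32.75 / 46.7 = 0.70.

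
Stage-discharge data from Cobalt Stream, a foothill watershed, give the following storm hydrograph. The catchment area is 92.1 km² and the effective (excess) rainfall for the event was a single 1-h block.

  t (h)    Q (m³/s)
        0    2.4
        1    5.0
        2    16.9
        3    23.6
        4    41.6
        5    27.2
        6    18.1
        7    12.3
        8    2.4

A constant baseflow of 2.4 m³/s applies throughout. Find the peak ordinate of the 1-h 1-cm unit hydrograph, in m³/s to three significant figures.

Direct runoff: 0.0, 2.6, 14.5, 21.2, 39.2, 24.8, 15.7, 9.9, 0.0 m³/s; ΣQ_DR = 127.9 m³/s, peak = 39.2 m³/s.
Runoff depth d = ΣQ_DR·Δt / A = 127.9 × 3600 / (92.1 km²) = 4.999 mm.
The 1-cm UH is the DRH scaled by (10 mm)/d, so U_p = 39.2 × 10/4.999 = 78.4 m³/s.

U_p ≈ 78.4 m³/s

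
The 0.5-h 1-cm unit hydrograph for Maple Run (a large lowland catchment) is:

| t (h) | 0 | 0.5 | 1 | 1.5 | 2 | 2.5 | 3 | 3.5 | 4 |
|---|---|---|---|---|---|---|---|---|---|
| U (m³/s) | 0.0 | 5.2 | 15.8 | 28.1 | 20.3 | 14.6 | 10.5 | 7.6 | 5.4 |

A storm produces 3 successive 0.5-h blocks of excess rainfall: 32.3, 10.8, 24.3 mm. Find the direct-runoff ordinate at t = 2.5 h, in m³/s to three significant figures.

Q ≈ 137 m³/s

By discrete convolution, Q_j = Σ (P_i / 10 mm) · U_{j−i}.
At t = 2.5 h (j=5): Q = (32.3/10)·14.6 + (10.8/10)·20.3 + (24.3/10)·28.1 = 137 m³/s.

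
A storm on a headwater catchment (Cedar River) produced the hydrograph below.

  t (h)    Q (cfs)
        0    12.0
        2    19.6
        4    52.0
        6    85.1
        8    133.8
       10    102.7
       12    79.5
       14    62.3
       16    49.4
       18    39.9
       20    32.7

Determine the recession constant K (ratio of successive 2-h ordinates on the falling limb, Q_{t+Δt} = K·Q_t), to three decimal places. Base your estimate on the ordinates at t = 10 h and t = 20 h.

K ≈ 0.795

Using the recession-limb readings at t = 10 h and t = 20 h: Q falls from 102.7 to 32.7 cfs over 5 intervals.
K = (Q₂/Q₁)^(1/5) = (32.7/102.7)^(1/5) = 0.795.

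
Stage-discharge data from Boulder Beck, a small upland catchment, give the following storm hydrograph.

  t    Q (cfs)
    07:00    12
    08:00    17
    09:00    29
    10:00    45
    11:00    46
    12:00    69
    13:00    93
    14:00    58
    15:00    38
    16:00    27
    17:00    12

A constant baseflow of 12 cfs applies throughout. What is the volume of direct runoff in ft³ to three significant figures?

Direct-runoff ordinates (Q − Q_b): 0.0, 5.0, 17.0, 33.0, 34.0, 57.0, 81.0, 46.0, 26.0, 15.0, 0.0 cfs.
ΣQ_DR = 314.0 cfs.
With Δt = 1 h = 3600 s, V = ΣQ_DR · Δt = 314.0 × 3600 = 1.13 × 10^6 ft³.

V ≈ 1.13 × 10^6 ft³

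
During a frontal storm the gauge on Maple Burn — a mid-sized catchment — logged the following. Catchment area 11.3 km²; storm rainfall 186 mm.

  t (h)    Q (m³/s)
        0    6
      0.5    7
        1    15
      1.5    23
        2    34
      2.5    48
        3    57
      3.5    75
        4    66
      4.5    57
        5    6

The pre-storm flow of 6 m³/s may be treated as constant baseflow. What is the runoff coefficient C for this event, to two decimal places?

ΣQ_DR = 328.0 m³/s; V = ΣQ_DR·Δt = 5.904 × 10^5 m³.
Runoff depth d = V / A = 52.25 mm.
C = d / P = 52.25 / 186 = 0.28.

C ≈ 0.28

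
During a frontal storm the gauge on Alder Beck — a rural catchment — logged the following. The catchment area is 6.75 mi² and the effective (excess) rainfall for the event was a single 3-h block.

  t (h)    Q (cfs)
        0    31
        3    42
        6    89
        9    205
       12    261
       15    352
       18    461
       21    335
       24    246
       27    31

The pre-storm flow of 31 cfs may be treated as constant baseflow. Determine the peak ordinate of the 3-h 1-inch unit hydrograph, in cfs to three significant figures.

Direct runoff: 0.0, 11.0, 58.0, 174.0, 230.0, 321.0, 430.0, 304.0, 215.0, 0.0 cfs; ΣQ_DR = 1743 cfs, peak = 430.0 cfs.
Runoff depth d = ΣQ_DR·Δt / A = 1743 × 10800 / (6.75 mi²) = 1.200 in.
The 1-inch UH is the DRH scaled by (1 in)/d, so U_p = 430.0 × 1/1.200 = 358 cfs.

U_p ≈ 358 cfs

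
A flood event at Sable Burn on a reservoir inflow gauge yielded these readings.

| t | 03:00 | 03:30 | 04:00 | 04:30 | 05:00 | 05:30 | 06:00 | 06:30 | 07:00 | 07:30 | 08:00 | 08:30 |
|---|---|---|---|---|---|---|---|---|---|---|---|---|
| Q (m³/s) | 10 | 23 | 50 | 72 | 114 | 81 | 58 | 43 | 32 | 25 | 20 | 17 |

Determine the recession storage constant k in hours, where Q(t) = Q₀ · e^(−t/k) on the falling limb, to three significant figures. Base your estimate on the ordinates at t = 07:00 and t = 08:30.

On the falling limb, Q drops from 32 to 17 m³/s between t = 07:00 and t = 08:30 (Δt = 1.5 h).
k = −Δt / ln(Q₂/Q₁) = −1.5 / ln(17/32) = 2.37 h.

k ≈ 2.37 h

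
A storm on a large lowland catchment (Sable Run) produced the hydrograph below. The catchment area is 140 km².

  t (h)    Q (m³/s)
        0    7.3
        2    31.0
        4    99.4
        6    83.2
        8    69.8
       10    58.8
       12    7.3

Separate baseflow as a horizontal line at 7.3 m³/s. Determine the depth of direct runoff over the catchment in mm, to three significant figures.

Direct runoff: 0.0, 23.7, 92.1, 75.9, 62.5, 51.5, 0.0 m³/s; ΣQ_DR = 305.7 m³/s.
V = ΣQ_DR · Δt = 305.7 × 7200 s = 2.201 × 10^6 m³.
Over A = 140 km², depth = V / A = 15.7 mm.

d ≈ 15.7 mm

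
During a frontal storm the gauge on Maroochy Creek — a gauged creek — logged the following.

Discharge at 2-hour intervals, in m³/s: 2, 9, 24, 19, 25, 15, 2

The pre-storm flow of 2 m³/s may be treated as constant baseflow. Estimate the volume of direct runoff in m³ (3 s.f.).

Direct-runoff ordinates (Q − Q_b): 0.0, 7.0, 22.0, 17.0, 23.0, 13.0, 0.0 m³/s.
ΣQ_DR = 82.00 m³/s.
With Δt = 2 h = 7200 s, V = ΣQ_DR · Δt = 82.00 × 7200 = 5.90 × 10^5 m³.

V ≈ 5.90 × 10^5 m³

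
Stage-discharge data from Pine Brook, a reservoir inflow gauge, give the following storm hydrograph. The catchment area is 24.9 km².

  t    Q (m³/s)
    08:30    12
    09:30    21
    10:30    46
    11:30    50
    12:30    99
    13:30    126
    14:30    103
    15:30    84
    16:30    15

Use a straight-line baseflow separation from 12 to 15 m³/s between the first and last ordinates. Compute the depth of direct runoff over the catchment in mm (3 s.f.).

Direct runoff: 0.00, 8.62, 33.25, 36.88, 85.50, 112.12, 88.75, 69.38, 0.00 m³/s; ΣQ_DR = 434.5 m³/s.
V = ΣQ_DR · Δt = 434.5 × 3600 s = 1.564 × 10^6 m³.
Over A = 24.9 km², depth = V / A = 62.8 mm.

d ≈ 62.8 mm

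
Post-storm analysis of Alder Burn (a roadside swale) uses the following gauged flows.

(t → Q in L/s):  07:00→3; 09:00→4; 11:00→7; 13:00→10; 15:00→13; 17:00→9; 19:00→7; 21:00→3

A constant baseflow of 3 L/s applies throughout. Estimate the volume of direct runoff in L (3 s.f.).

Direct-runoff ordinates (Q − Q_b): 0.0, 1.0, 4.0, 7.0, 10.0, 6.0, 4.0, 0.0 L/s.
ΣQ_DR = 32.00 L/s.
With Δt = 2 h = 7200 s, V = ΣQ_DR · Δt = 32.00 × 7200 = 2.30 × 10^5 L.

V ≈ 2.30 × 10^5 L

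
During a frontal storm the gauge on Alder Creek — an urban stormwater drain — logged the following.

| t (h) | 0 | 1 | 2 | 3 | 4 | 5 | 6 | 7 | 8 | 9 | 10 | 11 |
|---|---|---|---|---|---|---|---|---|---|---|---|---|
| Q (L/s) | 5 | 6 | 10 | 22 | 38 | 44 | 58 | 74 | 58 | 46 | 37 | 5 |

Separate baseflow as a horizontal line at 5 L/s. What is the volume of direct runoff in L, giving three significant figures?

Direct-runoff ordinates (Q − Q_b): 0.0, 1.0, 5.0, 17.0, 33.0, 39.0, 53.0, 69.0, 53.0, 41.0, 32.0, 0.0 L/s.
ΣQ_DR = 343.0 L/s.
With Δt = 1 h = 3600 s, V = ΣQ_DR · Δt = 343.0 × 3600 = 1.23 × 10^6 L.

V ≈ 1.23 × 10^6 L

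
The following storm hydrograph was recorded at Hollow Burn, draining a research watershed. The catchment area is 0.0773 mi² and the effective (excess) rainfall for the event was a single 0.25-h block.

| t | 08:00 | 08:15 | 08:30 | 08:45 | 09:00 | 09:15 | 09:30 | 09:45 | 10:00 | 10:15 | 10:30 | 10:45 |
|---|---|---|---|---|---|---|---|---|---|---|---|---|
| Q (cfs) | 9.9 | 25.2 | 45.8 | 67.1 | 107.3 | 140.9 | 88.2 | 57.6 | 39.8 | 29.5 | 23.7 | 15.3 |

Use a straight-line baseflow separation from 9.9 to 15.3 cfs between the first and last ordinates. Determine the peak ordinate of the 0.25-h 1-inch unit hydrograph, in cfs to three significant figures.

Direct runoff: 0.00, 14.81, 34.92, 55.73, 95.44, 128.55, 75.35, 44.26, 25.97, 15.18, 8.89, 0.00 cfs; ΣQ_DR = 499.1 cfs, peak = 128.55 cfs.
Runoff depth d = ΣQ_DR·Δt / A = 499.1 × 900 / (0.0773 mi²) = 2.501 in.
The 1-inch UH is the DRH scaled by (1 in)/d, so U_p = 128.55 × 1/2.501 = 51.4 cfs.

U_p ≈ 51.4 cfs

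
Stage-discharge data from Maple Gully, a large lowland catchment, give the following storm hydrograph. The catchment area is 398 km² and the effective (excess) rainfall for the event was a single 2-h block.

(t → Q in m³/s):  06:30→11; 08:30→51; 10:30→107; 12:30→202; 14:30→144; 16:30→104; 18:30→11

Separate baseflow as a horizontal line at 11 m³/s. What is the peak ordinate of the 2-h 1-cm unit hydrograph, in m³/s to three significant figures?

Direct runoff: 0.0, 40.0, 96.0, 191.0, 133.0, 93.0, 0.0 m³/s; ΣQ_DR = 553.0 m³/s, peak = 191.0 m³/s.
Runoff depth d = ΣQ_DR·Δt / A = 553.0 × 7200 / (398 km²) = 10.00 mm.
The 1-cm UH is the DRH scaled by (10 mm)/d, so U_p = 191.0 × 10/10.00 = 191 m³/s.

U_p ≈ 191 m³/s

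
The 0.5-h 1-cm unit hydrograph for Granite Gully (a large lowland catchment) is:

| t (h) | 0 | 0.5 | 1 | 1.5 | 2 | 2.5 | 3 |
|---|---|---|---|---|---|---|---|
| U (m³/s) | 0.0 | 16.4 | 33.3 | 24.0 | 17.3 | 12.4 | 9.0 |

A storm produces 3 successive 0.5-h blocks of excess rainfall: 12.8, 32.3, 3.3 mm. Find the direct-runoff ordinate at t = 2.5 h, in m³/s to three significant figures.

By discrete convolution, Q_j = Σ (P_i / 10 mm) · U_{j−i}.
At t = 2.5 h (j=5): Q = (12.8/10)·12.4 + (32.3/10)·17.3 + (3.3/10)·24.0 = 79.7 m³/s.

Q ≈ 79.7 m³/s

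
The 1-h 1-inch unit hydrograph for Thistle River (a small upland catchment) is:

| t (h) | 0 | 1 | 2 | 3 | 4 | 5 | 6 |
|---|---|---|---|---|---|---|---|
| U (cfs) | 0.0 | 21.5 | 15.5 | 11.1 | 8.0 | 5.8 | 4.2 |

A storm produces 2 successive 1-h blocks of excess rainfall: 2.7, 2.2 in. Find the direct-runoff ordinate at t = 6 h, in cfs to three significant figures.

By discrete convolution, Q_j = Σ (P_i / 1 in) · U_{j−i}.
At t = 6 h (j=6): Q = (2.7/1)·4.2 + (2.2/1)·5.8 = 24.1 cfs.

Q ≈ 24.1 cfs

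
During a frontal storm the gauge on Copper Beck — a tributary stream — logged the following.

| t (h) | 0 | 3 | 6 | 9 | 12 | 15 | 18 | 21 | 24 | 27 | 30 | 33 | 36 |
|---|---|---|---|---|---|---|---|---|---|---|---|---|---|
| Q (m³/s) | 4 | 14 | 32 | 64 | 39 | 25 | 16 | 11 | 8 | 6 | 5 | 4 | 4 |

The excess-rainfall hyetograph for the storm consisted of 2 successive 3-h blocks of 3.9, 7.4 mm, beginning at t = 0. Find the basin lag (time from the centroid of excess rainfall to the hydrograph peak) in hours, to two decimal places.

t_L ≈ 5.54 h

Centroid of excess rainfall: t_c = Σ P_i·t̄_i / ΣP_i = 3.4646 h (block centres at 1.5, 4.5 h).
Hydrograph peak occurs at t = 9 h, so basin lag t_L = 9 − 3.4646 = 5.54 h.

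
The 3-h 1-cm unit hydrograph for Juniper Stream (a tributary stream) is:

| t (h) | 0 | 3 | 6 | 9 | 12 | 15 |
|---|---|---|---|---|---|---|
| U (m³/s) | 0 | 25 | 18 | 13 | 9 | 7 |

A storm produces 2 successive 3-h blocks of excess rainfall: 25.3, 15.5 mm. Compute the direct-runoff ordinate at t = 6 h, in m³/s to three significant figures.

By discrete convolution, Q_j = Σ (P_i / 10 mm) · U_{j−i}.
At t = 6 h (j=2): Q = (25.3/10)·18 + (15.5/10)·25 = 84.3 m³/s.

Q ≈ 84.3 m³/s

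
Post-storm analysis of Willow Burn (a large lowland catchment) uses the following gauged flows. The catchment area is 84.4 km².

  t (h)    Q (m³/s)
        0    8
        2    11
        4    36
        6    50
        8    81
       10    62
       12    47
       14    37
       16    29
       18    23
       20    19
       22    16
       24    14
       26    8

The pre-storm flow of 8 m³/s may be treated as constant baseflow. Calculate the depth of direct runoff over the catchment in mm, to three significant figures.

d ≈ 28.1 mm

Direct runoff: 0.0, 3.0, 28.0, 42.0, 73.0, 54.0, 39.0, 29.0, 21.0, 15.0, 11.0, 8.0, 6.0, 0.0 m³/s; ΣQ_DR = 329.0 m³/s.
V = ΣQ_DR · Δt = 329.0 × 7200 s = 2.369 × 10^6 m³.
Over A = 84.4 km², depth = V / A = 28.1 mm.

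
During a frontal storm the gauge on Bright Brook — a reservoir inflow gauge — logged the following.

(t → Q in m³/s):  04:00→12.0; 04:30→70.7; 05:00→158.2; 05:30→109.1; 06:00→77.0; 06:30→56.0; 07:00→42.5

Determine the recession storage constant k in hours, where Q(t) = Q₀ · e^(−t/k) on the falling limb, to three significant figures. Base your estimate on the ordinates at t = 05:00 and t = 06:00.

On the falling limb, Q drops from 158.2 to 77.0 m³/s between t = 05:00 and t = 06:00 (Δt = 1 h).
k = −Δt / ln(Q₂/Q₁) = −1 / ln(77.0/158.2) = 1.39 h.

k ≈ 1.39 h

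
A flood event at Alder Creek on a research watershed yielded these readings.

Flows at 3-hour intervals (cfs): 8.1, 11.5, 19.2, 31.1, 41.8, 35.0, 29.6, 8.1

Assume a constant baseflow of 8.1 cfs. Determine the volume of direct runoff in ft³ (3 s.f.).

V ≈ 1.29 × 10^6 ft³

Direct-runoff ordinates (Q − Q_b): 0.0, 3.4, 11.1, 23.0, 33.7, 26.9, 21.5, 0.0 cfs.
ΣQ_DR = 119.6 cfs.
With Δt = 3 h = 10800 s, V = ΣQ_DR · Δt = 119.6 × 10800 = 1.29 × 10^6 ft³.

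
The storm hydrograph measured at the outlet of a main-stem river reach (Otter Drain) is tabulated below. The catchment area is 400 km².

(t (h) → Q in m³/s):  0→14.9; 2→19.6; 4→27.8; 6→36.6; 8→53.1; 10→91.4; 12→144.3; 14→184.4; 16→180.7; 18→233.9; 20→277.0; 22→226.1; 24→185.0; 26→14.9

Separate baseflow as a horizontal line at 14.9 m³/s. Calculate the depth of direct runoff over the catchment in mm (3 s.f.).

d ≈ 26.7 mm

Direct runoff: 0.0, 4.7, 12.9, 21.7, 38.2, 76.5, 129.4, 169.5, 165.8, 219.0, 262.1, 211.2, 170.1, 0.0 m³/s; ΣQ_DR = 1481 m³/s.
V = ΣQ_DR · Δt = 1481 × 7200 s = 1.066 × 10^7 m³.
Over A = 400 km², depth = V / A = 26.7 mm.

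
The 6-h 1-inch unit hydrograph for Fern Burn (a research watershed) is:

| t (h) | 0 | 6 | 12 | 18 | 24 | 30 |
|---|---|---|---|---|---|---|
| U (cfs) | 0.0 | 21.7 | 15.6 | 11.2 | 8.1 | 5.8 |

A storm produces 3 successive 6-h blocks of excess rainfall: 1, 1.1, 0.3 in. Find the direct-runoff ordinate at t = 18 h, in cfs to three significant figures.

Q ≈ 34.9 cfs

By discrete convolution, Q_j = Σ (P_i / 1 in) · U_{j−i}.
At t = 18 h (j=3): Q = (1/1)·11.2 + (1.1/1)·15.6 + (0.3/1)·21.7 = 34.9 cfs.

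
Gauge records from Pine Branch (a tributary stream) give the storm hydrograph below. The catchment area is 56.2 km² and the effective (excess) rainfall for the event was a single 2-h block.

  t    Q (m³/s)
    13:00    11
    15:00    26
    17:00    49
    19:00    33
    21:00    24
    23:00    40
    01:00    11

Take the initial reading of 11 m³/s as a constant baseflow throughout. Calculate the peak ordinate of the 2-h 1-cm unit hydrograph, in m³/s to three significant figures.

Direct runoff: 0.0, 15.0, 38.0, 22.0, 13.0, 29.0, 0.0 m³/s; ΣQ_DR = 117.0 m³/s, peak = 38.0 m³/s.
Runoff depth d = ΣQ_DR·Δt / A = 117.0 × 7200 / (56.2 km²) = 14.99 mm.
The 1-cm UH is the DRH scaled by (10 mm)/d, so U_p = 38.0 × 10/14.99 = 25.4 m³/s.

U_p ≈ 25.4 m³/s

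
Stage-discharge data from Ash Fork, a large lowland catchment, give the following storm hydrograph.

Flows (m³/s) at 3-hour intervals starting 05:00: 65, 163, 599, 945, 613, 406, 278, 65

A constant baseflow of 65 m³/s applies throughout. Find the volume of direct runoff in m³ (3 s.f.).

Direct-runoff ordinates (Q − Q_b): 0.0, 98.0, 534.0, 880.0, 548.0, 341.0, 213.0, 0.0 m³/s.
ΣQ_DR = 2614 m³/s.
With Δt = 3 h = 10800 s, V = ΣQ_DR · Δt = 2614 × 10800 = 2.82 × 10^7 m³.

V ≈ 2.82 × 10^7 m³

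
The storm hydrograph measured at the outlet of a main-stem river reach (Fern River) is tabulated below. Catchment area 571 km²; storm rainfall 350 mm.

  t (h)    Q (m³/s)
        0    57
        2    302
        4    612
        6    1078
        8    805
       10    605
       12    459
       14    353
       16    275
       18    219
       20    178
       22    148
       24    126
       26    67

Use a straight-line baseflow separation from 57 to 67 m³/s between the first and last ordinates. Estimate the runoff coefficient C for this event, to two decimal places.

C ≈ 0.16

ΣQ_DR = 4416 m³/s; V = ΣQ_DR·Δt = 3.180 × 10^7 m³.
Runoff depth d = V / A = 55.68 mm.
C = d / P = 55.68 / 350 = 0.16.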